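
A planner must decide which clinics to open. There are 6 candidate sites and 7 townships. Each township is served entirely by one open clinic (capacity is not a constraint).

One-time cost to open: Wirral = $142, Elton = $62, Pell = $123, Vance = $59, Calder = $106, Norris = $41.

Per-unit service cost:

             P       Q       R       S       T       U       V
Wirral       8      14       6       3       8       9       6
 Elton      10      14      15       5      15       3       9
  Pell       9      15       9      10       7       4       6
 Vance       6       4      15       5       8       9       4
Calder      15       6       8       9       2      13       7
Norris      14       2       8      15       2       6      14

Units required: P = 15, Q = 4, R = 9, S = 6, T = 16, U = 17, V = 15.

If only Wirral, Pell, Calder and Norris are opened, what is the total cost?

Each township is assigned to its cheapest site among the open ones.
{Wirral, Pell, Calder, Norris}: P→Wirral 8·15=120, Q→Norris 2·4=8, R→Wirral 6·9=54, S→Wirral 3·6=18, T→Calder 2·16=32, U→Pell 4·17=68, V→Wirral 6·15=90. Service 390; fixed 412; total 802.

Total cost: 802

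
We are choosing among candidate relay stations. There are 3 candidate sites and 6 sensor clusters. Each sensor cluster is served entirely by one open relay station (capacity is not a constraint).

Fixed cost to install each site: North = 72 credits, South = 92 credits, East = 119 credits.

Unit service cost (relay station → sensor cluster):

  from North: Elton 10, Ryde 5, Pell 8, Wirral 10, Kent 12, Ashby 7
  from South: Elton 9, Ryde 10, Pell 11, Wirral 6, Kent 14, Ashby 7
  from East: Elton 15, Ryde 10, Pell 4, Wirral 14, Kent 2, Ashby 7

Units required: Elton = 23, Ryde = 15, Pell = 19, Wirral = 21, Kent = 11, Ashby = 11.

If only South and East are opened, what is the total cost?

Each sensor cluster is assigned to its cheapest site among the open ones.
{South, East}: Elton→South 9·23=207, Ryde→South 10·15=150, Pell→East 4·19=76, Wirral→South 6·21=126, Kent→East 2·11=22, Ashby→South 7·11=77. Service 658; fixed 211; total 869.

Total cost: 869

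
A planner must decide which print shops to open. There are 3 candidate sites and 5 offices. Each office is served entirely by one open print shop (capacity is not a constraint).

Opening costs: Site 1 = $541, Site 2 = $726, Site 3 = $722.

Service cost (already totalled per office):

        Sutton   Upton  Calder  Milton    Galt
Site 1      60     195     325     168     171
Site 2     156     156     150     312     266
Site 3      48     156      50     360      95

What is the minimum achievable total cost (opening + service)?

Minimum total cost: 1431

For any fixed open set, each office goes to its cheapest open site; total = fixed + service.
{Site 3}: Sutton→Site 3 48, Upton→Site 3 156, Calder→Site 3 50, Milton→Site 3 360, Galt→Site 3 95. Service 709; fixed 722; total 1431.
{Site 1}: service 919 + fixed 541 = 1460
{Site 2}: service 1040 + fixed 726 = 1766
{Site 1, Site 2, Site 3}: service 517 + fixed 1989 = 2506
No other subset beats 1431.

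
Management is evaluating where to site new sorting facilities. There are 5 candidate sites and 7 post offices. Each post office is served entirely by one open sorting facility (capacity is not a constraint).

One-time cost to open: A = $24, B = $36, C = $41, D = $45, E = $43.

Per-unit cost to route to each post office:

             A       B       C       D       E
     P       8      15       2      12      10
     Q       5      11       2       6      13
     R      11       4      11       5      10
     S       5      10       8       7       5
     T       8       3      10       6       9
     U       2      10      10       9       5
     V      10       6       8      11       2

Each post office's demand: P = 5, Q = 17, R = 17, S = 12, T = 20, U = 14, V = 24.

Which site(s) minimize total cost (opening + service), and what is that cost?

For any fixed open set, each post office goes to its cheapest open site; total = fixed + service.
{A, B, C, E}: P→C 2·5=10, Q→C 2·17=34, R→B 4·17=68, S→A 5·12=60, T→B 3·20=60, U→A 2·14=28, V→E 2·24=48. Service 308; fixed 144; total 452.
{B, C, E}: service 350 + fixed 120 = 470
{A, B, E}: service 389 + fixed 103 = 492
{A, B, C, D, E}: P→C 2·5=10, Q→C 2·17=34, R→B 4·17=68, S→A 5·12=60, T→B 3·20=60, U→A 2·14=28, V→E 2·24=48. Service 308; fixed 189; total 497.
No other subset beats 452.

Open A, B, C and E; minimum total cost 452.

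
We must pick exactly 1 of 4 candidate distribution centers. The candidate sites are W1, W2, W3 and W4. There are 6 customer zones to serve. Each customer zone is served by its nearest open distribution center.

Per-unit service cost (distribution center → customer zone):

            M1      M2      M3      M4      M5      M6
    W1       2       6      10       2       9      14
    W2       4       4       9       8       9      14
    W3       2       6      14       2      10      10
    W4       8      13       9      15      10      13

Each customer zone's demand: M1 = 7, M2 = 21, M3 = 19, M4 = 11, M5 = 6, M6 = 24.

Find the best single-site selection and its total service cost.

Choose W3 only; total service cost 728.

With exactly 1 open, each customer zone uses its cheapest among the chosen.
{W3}: M1→W3 2·7=14, M2→W3 6·21=126, M3→W3 14·19=266, M4→W3 2·11=22, M5→W3 10·6=60, M6→W3 10·24=240. Service cost 728.
{W1}: service cost 742
{W2}: service cost 761
Among all 4 size-1 choices, {W3} is lowest.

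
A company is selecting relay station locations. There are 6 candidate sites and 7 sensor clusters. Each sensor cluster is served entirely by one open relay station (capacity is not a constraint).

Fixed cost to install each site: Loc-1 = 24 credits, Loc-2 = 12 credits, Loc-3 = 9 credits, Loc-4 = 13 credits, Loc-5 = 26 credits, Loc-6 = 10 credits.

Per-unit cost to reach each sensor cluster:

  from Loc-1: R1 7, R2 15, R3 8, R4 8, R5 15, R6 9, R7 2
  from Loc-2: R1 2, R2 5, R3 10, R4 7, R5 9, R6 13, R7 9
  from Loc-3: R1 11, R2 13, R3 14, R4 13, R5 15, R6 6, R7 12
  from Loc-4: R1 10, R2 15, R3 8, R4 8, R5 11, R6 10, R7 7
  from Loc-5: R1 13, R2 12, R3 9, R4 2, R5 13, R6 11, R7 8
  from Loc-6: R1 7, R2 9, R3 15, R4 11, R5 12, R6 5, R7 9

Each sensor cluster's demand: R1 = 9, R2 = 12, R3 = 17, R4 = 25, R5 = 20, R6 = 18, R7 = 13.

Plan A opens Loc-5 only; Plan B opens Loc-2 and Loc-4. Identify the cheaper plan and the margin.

Plan A: {Loc-5}: R1→Loc-5 13·9=117, R2→Loc-5 12·12=144, R3→Loc-5 9·17=153, R4→Loc-5 2·25=50, R5→Loc-5 13·20=260, R6→Loc-5 11·18=198, R7→Loc-5 8·13=104. Service 1026; fixed 26; total 1052.
Plan B: {Loc-2, Loc-4}: R1→Loc-2 2·9=18, R2→Loc-2 5·12=60, R3→Loc-4 8·17=136, R4→Loc-2 7·25=175, R5→Loc-2 9·20=180, R6→Loc-4 10·18=180, R7→Loc-4 7·13=91. Service 840; fixed 25; total 865.
Difference: |1052 − 865| = 187.

Plan B is cheaper by 187.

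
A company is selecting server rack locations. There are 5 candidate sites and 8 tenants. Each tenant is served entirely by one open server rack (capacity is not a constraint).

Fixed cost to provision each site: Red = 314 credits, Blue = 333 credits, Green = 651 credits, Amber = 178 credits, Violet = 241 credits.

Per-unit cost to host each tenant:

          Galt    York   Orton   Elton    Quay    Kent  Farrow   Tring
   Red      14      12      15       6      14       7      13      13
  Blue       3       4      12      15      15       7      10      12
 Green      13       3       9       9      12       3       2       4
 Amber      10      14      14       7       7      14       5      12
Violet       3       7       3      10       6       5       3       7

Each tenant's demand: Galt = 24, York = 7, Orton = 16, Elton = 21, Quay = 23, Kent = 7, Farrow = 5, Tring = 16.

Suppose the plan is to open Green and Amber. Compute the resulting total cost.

Each tenant is assigned to its cheapest site among the open ones.
{Green, Amber}: Galt→Amber 10·24=240, York→Green 3·7=21, Orton→Green 9·16=144, Elton→Amber 7·21=147, Quay→Amber 7·23=161, Kent→Green 3·7=21, Farrow→Green 2·5=10, Tring→Green 4·16=64. Service 808; fixed 829; total 1637.

Total cost: 1637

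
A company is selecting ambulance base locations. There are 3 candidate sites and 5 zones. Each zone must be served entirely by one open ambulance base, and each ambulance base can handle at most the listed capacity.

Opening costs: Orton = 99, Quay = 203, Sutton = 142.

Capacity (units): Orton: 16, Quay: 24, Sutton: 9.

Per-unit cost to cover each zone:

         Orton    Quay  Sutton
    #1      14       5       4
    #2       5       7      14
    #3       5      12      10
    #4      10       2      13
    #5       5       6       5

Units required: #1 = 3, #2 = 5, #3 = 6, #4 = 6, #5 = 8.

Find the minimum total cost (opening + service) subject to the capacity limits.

Minimum total cost: 432

Open {Orton, Quay}: #1→Quay 5·3=15, #2→Orton 5·5=25, #3→Orton 5·6=30, #4→Quay 2·6=12, #5→Quay 6·8=48.
Loads: Orton carries 11/16, Quay carries 17/24. Service 130; fixed 302; total 432.
Next best feasible plan costs 434.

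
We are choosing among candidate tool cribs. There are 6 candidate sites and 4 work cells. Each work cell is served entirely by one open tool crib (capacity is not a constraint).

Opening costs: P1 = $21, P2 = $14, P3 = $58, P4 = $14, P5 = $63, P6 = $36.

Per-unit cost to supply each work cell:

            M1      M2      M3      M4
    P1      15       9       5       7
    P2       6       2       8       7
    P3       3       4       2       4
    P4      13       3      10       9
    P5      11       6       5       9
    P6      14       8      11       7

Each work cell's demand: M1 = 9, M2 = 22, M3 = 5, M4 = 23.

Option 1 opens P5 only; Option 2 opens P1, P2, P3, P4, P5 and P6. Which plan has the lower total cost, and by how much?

Option 2 is cheaper by 147.

Option 1: {P5}: M1→P5 11·9=99, M2→P5 6·22=132, M3→P5 5·5=25, M4→P5 9·23=207. Service 463; fixed 63; total 526.
Option 2: {P1, P2, P3, P4, P5, P6}: M1→P3 3·9=27, M2→P2 2·22=44, M3→P3 2·5=10, M4→P3 4·23=92. Service 173; fixed 206; total 379.
Difference: |526 − 379| = 147.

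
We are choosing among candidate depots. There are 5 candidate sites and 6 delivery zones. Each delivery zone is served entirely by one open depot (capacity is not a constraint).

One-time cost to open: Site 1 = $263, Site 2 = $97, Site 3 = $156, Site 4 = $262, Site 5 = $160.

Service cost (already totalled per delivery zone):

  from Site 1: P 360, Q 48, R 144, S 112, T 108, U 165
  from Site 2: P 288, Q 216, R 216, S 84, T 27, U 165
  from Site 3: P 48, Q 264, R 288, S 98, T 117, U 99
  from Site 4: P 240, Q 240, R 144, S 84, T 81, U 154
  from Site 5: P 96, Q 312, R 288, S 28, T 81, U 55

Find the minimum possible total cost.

For any fixed open set, each delivery zone goes to its cheapest open site; total = fixed + service.
{Site 1, Site 5}: P→Site 5 96, Q→Site 1 48, R→Site 1 144, S→Site 5 28, T→Site 5 81, U→Site 5 55. Service 452; fixed 423; total 875.
{Site 2, Site 5}: service 638 + fixed 257 = 895
{Site 1, Site 2, Site 5}: P→Site 5 96, Q→Site 1 48, R→Site 1 144, S→Site 5 28, T→Site 2 27, U→Site 5 55. Service 398; fixed 520; total 918.
{Site 1, Site 2, Site 3, Site 4, Site 5}: service 350 + fixed 938 = 1288
No other subset beats 875.

Minimum total cost: 875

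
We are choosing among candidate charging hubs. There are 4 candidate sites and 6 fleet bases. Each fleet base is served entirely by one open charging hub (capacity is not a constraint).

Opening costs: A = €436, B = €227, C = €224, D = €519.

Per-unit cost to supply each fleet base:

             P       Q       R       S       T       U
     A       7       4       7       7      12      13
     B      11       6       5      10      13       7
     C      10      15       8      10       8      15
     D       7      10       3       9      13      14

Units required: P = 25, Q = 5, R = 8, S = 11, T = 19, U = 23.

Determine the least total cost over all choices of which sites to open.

For any fixed open set, each fleet base goes to its cheapest open site; total = fixed + service.
{B}: P→B 11·25=275, Q→B 6·5=30, R→B 5·8=40, S→B 10·11=110, T→B 13·19=247, U→B 7·23=161. Service 863; fixed 227; total 1090.
{B, C}: service 743 + fixed 451 = 1194
{C}: service 996 + fixed 224 = 1220
{A, B, C, D}: P→A 7·25=175, Q→A 4·5=20, R→D 3·8=24, S→A 7·11=77, T→C 8·19=152, U→B 7·23=161. Service 609; fixed 1406; total 2015.
No other subset beats 1090.

Minimum total cost: 1090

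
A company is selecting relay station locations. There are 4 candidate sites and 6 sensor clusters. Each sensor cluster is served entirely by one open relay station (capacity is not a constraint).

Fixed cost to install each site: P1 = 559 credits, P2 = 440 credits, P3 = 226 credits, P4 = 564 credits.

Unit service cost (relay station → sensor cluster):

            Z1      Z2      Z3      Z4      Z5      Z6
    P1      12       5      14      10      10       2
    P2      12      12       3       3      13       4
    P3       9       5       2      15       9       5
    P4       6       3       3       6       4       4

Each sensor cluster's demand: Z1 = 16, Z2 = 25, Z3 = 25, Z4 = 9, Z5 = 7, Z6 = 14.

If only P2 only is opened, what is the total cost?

Total cost: 1181

Each sensor cluster is assigned to its cheapest site among the open ones.
{P2}: Z1→P2 12·16=192, Z2→P2 12·25=300, Z3→P2 3·25=75, Z4→P2 3·9=27, Z5→P2 13·7=91, Z6→P2 4·14=56. Service 741; fixed 440; total 1181.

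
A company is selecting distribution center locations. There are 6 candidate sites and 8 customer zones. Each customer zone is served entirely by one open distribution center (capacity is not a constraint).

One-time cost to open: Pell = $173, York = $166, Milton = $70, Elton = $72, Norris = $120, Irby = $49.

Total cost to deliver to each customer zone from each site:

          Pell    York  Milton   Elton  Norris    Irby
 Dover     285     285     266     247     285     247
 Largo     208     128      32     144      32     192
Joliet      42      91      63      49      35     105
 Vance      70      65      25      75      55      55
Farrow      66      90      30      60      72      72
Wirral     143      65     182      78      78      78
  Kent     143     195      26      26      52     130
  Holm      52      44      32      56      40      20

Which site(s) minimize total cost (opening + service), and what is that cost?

For any fixed open set, each customer zone goes to its cheapest open site; total = fixed + service.
{Milton, Irby}: Dover→Irby 247, Largo→Milton 32, Joliet→Milton 63, Vance→Milton 25, Farrow→Milton 30, Wirral→Irby 78, Kent→Milton 26, Holm→Irby 20. Service 521; fixed 119; total 640.
{Milton, Elton}: service 519 + fixed 142 = 661
{Milton, Elton, Irby}: Dover→Elton 247, Largo→Milton 32, Joliet→Elton 49, Vance→Milton 25, Farrow→Milton 30, Wirral→Elton 78, Kent→Milton 26, Holm→Irby 20. Service 507; fixed 191; total 698.
{Pell, York, Milton, Elton, Norris, Irby}: service 480 + fixed 650 = 1130
No other subset beats 640.

Open Milton and Irby; minimum total cost 640.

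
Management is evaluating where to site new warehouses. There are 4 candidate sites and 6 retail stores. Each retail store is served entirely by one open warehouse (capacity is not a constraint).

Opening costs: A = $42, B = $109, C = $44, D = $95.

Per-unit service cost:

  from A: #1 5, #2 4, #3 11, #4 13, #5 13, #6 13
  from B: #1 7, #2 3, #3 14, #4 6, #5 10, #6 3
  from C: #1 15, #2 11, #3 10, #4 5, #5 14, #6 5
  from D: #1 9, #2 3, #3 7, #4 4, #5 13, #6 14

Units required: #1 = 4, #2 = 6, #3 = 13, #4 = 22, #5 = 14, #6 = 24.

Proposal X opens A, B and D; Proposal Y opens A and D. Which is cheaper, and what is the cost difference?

Proposal X is cheaper by 173.

Proposal X: {A, B, D}: #1→A 5·4=20, #2→B 3·6=18, #3→D 7·13=91, #4→D 4·22=88, #5→B 10·14=140, #6→B 3·24=72. Service 429; fixed 246; total 675.
Proposal Y: {A, D}: #1→A 5·4=20, #2→D 3·6=18, #3→D 7·13=91, #4→D 4·22=88, #5→A 13·14=182, #6→A 13·24=312. Service 711; fixed 137; total 848.
Difference: |675 − 848| = 173.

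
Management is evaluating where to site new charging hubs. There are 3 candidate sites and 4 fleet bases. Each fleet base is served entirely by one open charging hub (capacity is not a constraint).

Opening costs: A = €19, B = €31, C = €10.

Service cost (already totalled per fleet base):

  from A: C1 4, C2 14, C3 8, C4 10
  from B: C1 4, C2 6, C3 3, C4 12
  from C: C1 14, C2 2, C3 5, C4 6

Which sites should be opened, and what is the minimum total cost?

For any fixed open set, each fleet base goes to its cheapest open site; total = fixed + service.
{C}: C1→C 14, C2→C 2, C3→C 5, C4→C 6. Service 27; fixed 10; total 37.
{A, C}: service 17 + fixed 29 = 46
{A}: service 36 + fixed 19 = 55
{A, B, C}: C1→A 4, C2→C 2, C3→B 3, C4→C 6. Service 15; fixed 60; total 75.
No other subset beats 37.

Open C only; minimum total cost 37.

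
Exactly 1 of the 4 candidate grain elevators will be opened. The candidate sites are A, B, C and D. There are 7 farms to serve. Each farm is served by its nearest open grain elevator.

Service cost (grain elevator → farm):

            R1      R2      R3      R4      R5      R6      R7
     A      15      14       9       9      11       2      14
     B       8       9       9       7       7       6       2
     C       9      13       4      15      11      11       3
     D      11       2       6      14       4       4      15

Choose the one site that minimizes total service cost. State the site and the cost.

With exactly 1 open, each farm uses its cheapest among the chosen.
{B}: R1→B 8, R2→B 9, R3→B 9, R4→B 7, R5→B 7, R6→B 6, R7→B 2. Service cost 48.
{D}: service cost 56
{C}: service cost 66
Among all 4 size-1 choices, {B} is lowest.

Choose B only; total service cost 48.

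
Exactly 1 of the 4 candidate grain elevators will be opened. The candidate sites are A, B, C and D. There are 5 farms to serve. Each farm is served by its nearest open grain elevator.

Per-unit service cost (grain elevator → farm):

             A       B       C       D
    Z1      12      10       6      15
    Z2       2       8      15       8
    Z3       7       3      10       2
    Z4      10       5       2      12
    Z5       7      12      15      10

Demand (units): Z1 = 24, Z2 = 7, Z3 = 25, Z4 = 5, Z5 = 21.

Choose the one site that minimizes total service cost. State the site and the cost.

With exactly 1 open, each farm uses its cheapest among the chosen.
{B}: Z1→B 10·24=240, Z2→B 8·7=56, Z3→B 3·25=75, Z4→B 5·5=25, Z5→B 12·21=252. Service cost 648.
{A}: service cost 674
{D}: service cost 736
Among all 4 size-1 choices, {B} is lowest.

Choose B only; total service cost 648.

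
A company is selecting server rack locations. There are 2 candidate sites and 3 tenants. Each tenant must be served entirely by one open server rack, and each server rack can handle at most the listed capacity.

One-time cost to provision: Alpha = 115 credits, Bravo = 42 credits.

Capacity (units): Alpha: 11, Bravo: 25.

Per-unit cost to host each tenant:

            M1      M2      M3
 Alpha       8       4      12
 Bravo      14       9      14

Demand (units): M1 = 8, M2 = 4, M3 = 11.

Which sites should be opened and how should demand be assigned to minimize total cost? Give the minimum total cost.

Open {Bravo}: M1→Bravo 14·8=112, M2→Bravo 9·4=36, M3→Bravo 14·11=154.
Loads: Bravo carries 23/25. Service 302; fixed 42; total 344.
Next best feasible plan costs 411.

Minimum total cost: 344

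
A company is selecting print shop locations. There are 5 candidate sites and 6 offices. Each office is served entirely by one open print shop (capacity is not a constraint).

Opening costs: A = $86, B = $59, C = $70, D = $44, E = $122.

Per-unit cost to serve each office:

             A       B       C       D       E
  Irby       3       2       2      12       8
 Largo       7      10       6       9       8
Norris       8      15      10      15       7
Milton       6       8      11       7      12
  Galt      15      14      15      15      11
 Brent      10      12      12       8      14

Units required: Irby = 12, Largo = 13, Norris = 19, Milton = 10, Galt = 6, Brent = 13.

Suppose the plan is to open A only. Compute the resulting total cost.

Each office is assigned to its cheapest site among the open ones.
{A}: Irby→A 3·12=36, Largo→A 7·13=91, Norris→A 8·19=152, Milton→A 6·10=60, Galt→A 15·6=90, Brent→A 10·13=130. Service 559; fixed 86; total 645.

Total cost: 645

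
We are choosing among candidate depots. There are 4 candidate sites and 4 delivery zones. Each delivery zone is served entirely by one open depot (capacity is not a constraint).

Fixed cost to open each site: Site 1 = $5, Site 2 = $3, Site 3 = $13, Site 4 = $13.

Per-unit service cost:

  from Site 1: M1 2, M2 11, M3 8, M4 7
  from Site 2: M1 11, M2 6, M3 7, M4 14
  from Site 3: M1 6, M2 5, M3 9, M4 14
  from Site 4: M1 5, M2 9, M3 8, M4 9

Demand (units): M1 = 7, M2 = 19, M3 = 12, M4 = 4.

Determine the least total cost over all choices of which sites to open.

Minimum total cost: 242

For any fixed open set, each delivery zone goes to its cheapest open site; total = fixed + service.
{Site 1, Site 2, Site 3}: M1→Site 1 2·7=14, M2→Site 3 5·19=95, M3→Site 2 7·12=84, M4→Site 1 7·4=28. Service 221; fixed 21; total 242.
{Site 1, Site 2}: service 240 + fixed 8 = 248
{Site 1, Site 3}: service 233 + fixed 18 = 251
{Site 1, Site 2, Site 3, Site 4}: service 221 + fixed 34 = 255
No other subset beats 242.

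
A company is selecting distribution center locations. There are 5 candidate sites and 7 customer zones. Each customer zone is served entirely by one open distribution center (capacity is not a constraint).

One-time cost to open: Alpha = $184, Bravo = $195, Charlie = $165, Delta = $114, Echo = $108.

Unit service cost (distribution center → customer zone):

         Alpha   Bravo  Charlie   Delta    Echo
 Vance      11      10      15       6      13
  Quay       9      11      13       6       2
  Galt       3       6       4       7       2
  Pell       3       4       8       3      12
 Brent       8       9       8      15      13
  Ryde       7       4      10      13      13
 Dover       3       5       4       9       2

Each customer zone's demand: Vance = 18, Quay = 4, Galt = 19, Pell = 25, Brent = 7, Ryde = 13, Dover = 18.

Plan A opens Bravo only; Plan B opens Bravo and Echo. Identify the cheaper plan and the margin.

Plan A: {Bravo}: Vance→Bravo 10·18=180, Quay→Bravo 11·4=44, Galt→Bravo 6·19=114, Pell→Bravo 4·25=100, Brent→Bravo 9·7=63, Ryde→Bravo 4·13=52, Dover→Bravo 5·18=90. Service 643; fixed 195; total 838.
Plan B: {Bravo, Echo}: Vance→Bravo 10·18=180, Quay→Echo 2·4=8, Galt→Echo 2·19=38, Pell→Bravo 4·25=100, Brent→Bravo 9·7=63, Ryde→Bravo 4·13=52, Dover→Echo 2·18=36. Service 477; fixed 303; total 780.
Difference: |838 − 780| = 58.

Plan B is cheaper by 58.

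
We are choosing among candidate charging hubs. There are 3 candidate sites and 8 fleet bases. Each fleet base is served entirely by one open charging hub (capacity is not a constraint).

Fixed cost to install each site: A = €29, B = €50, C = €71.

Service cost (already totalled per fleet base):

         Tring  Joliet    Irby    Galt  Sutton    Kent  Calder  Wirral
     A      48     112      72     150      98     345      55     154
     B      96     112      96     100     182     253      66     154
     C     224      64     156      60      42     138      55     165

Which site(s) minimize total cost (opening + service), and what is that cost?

Open A and C; minimum total cost 733.

For any fixed open set, each fleet base goes to its cheapest open site; total = fixed + service.
{A, C}: Tring→A 48, Joliet→C 64, Irby→A 72, Galt→C 60, Sutton→C 42, Kent→C 138, Calder→A 55, Wirral→A 154. Service 633; fixed 100; total 733.
{A, B, C}: service 633 + fixed 150 = 783
{B, C}: Tring→B 96, Joliet→C 64, Irby→B 96, Galt→C 60, Sutton→C 42, Kent→C 138, Calder→C 55, Wirral→B 154. Service 705; fixed 121; total 826.
{A}: service 1034 + fixed 29 = 1063
No other subset beats 733.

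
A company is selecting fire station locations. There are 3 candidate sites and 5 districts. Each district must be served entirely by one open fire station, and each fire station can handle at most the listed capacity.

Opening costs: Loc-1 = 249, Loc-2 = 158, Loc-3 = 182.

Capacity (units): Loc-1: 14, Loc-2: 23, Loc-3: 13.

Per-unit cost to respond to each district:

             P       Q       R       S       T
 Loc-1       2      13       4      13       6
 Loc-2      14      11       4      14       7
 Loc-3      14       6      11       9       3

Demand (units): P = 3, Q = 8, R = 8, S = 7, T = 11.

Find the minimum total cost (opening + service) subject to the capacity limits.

Minimum total cost: 697

Open {Loc-1, Loc-2}: P→Loc-1 2·3=6, Q→Loc-2 11·8=88, R→Loc-2 4·8=32, S→Loc-2 14·7=98, T→Loc-1 6·11=66.
Loads: Loc-1 carries 14/14, Loc-2 carries 23/23. Service 290; fixed 407; total 697.
Next best feasible plan costs 839.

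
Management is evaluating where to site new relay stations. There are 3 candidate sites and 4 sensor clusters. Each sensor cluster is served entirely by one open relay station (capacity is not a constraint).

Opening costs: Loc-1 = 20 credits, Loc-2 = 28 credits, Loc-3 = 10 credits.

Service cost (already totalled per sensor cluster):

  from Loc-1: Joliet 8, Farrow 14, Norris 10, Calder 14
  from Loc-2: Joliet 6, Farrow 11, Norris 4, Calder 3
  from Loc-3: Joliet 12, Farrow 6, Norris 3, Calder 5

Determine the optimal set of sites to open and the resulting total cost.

Open Loc-3 only; minimum total cost 36.

For any fixed open set, each sensor cluster goes to its cheapest open site; total = fixed + service.
{Loc-3}: Joliet→Loc-3 12, Farrow→Loc-3 6, Norris→Loc-3 3, Calder→Loc-3 5. Service 26; fixed 10; total 36.
{Loc-1, Loc-3}: service 22 + fixed 30 = 52
{Loc-2}: service 24 + fixed 28 = 52
{Loc-1, Loc-2, Loc-3}: service 18 + fixed 58 = 76
No other subset beats 36.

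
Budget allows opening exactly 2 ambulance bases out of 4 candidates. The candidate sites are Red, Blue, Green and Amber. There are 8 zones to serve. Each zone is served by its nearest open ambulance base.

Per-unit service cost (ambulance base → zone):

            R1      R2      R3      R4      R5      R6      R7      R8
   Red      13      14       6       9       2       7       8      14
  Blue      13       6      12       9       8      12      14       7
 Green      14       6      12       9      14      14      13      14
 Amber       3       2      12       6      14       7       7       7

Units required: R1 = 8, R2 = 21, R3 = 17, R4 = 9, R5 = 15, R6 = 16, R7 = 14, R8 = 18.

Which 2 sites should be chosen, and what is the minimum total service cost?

Choose Red and Amber; total service cost 588.

With exactly 2 open, each zone uses its cheapest among the chosen.
{Red, Amber}: R1→Amber 3·8=24, R2→Amber 2·21=42, R3→Red 6·17=102, R4→Amber 6·9=54, R5→Red 2·15=30, R6→Red 7·16=112, R7→Amber 7·14=98, R8→Amber 7·18=126. Service cost 588.
{Blue, Amber}: service cost 780
{Red, Blue}: service cost 793
Among all 6 size-2 choices, {Red, Amber} is lowest.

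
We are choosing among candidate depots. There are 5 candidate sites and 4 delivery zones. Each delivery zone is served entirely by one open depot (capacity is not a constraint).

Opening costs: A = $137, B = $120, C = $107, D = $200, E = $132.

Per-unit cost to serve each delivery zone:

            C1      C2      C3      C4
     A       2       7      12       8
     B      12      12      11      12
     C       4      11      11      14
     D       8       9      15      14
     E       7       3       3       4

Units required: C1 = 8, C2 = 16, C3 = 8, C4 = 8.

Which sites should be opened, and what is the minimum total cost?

For any fixed open set, each delivery zone goes to its cheapest open site; total = fixed + service.
{E}: C1→E 7·8=56, C2→E 3·16=48, C3→E 3·8=24, C4→E 4·8=32. Service 160; fixed 132; total 292.
{C, E}: service 136 + fixed 239 = 375
{A, E}: C1→A 2·8=16, C2→E 3·16=48, C3→E 3·8=24, C4→E 4·8=32. Service 120; fixed 269; total 389.
{A, B, C, D, E}: C1→A 2·8=16, C2→E 3·16=48, C3→E 3·8=24, C4→E 4·8=32. Service 120; fixed 696; total 816.
No other subset beats 292.

Open E only; minimum total cost 292.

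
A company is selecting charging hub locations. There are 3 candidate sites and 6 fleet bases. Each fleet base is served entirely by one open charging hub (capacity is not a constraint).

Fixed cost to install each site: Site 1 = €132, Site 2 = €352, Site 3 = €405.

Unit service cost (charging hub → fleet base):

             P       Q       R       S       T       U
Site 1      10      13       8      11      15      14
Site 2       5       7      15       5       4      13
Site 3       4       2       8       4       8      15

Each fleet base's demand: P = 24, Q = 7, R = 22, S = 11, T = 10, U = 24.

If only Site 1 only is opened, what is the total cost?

Total cost: 1246

Each fleet base is assigned to its cheapest site among the open ones.
{Site 1}: P→Site 1 10·24=240, Q→Site 1 13·7=91, R→Site 1 8·22=176, S→Site 1 11·11=121, T→Site 1 15·10=150, U→Site 1 14·24=336. Service 1114; fixed 132; total 1246.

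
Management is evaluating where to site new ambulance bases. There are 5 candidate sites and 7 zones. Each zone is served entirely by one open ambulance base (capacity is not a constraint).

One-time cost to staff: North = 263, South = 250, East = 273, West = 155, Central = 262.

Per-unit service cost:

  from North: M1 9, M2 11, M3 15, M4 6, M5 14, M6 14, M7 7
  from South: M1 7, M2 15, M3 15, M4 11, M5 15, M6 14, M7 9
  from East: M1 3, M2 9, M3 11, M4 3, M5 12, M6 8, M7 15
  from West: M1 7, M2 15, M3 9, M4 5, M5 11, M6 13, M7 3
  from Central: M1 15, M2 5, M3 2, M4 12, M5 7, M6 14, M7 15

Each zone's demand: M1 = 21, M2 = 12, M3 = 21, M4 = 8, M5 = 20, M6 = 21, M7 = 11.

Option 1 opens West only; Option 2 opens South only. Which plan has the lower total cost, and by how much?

Option 1: {West}: M1→West 7·21=147, M2→West 15·12=180, M3→West 9·21=189, M4→West 5·8=40, M5→West 11·20=220, M6→West 13·21=273, M7→West 3·11=33. Service 1082; fixed 155; total 1237.
Option 2: {South}: M1→South 7·21=147, M2→South 15·12=180, M3→South 15·21=315, M4→South 11·8=88, M5→South 15·20=300, M6→South 14·21=294, M7→South 9·11=99. Service 1423; fixed 250; total 1673.
Difference: |1237 − 1673| = 436.

Option 1 is cheaper by 436.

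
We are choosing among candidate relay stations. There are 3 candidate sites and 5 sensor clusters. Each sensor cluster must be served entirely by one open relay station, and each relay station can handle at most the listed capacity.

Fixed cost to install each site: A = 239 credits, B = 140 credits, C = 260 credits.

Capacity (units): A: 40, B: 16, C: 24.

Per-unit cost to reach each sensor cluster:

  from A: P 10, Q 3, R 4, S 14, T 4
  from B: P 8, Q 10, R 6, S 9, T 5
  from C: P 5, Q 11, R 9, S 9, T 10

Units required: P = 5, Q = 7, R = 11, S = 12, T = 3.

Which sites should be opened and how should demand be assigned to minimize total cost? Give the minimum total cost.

Open {A}: P→A 10·5=50, Q→A 3·7=21, R→A 4·11=44, S→A 14·12=168, T→A 4·3=12.
Loads: A carries 38/40. Service 295; fixed 239; total 534.
Next best feasible plan costs 614.

Minimum total cost: 534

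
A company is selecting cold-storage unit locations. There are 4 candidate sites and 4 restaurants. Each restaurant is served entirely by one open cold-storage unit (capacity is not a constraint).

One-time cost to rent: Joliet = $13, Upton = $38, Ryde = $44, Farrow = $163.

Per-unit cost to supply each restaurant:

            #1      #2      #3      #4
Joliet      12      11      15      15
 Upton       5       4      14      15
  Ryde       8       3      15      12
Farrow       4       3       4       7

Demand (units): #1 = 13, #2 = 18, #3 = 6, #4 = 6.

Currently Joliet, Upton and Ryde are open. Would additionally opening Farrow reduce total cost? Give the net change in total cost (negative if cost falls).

No — net change +60 (cost rises by 60).

Current service cost with {Joliet, Upton, Ryde}: 275.
Adding Farrow: each restaurant re-picks its cheapest; new service cost 172, saving 103.
Extra fixed cost: 163. Net change = 163 − 103 = 60.
(Totals: 370 → 430.)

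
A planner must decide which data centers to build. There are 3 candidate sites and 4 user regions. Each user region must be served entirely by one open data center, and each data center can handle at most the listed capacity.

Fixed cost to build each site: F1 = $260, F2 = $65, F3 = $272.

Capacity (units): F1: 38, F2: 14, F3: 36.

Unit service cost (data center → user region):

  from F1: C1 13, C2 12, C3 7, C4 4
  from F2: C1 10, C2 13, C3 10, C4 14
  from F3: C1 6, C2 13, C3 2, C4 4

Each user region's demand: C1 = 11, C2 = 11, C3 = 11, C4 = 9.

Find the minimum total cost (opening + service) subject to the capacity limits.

Minimum total cost: 604

Open {F2, F3}: C1→F3 6·11=66, C2→F2 13·11=143, C3→F3 2·11=22, C4→F3 4·9=36.
Loads: F2 carries 11/14, F3 carries 31/36. Service 267; fixed 337; total 604.
Next best feasible plan costs 648.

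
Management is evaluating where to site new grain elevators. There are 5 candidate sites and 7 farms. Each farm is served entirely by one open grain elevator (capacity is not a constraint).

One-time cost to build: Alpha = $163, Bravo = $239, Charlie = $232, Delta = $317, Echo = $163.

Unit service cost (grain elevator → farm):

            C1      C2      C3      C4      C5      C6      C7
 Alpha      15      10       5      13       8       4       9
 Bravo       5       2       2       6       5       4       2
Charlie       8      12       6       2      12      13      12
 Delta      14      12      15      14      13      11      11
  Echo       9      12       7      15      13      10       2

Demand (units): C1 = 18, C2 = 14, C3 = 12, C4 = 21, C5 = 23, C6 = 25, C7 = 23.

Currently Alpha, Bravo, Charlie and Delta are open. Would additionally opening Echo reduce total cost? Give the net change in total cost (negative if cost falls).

No — net change +163 (cost rises by 163).

Current service cost with {Alpha, Bravo, Charlie, Delta}: 445.
Adding Echo: each farm re-picks its cheapest; new service cost 445, saving 0.
Extra fixed cost: 163. Net change = 163 − 0 = 163.
(Totals: 1396 → 1559.)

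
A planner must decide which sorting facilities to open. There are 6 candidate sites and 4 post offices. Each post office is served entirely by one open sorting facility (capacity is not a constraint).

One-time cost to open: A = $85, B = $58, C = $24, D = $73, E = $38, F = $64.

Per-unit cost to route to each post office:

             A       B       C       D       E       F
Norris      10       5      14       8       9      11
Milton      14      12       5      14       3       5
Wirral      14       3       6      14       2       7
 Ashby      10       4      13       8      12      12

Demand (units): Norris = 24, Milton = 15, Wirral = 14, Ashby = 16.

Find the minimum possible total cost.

For any fixed open set, each post office goes to its cheapest open site; total = fixed + service.
{B, E}: Norris→B 5·24=120, Milton→E 3·15=45, Wirral→E 2·14=28, Ashby→B 4·16=64. Service 257; fixed 96; total 353.
{B, C, E}: Norris→B 5·24=120, Milton→E 3·15=45, Wirral→E 2·14=28, Ashby→B 4·16=64. Service 257; fixed 120; total 377.
{B, C}: Norris→B 5·24=120, Milton→C 5·15=75, Wirral→B 3·14=42, Ashby→B 4·16=64. Service 301; fixed 82; total 383.
{A, B, C, D, E, F}: Norris→B 5·24=120, Milton→E 3·15=45, Wirral→E 2·14=28, Ashby→B 4·16=64. Service 257; fixed 342; total 599.
No other subset beats 353.

Minimum total cost: 353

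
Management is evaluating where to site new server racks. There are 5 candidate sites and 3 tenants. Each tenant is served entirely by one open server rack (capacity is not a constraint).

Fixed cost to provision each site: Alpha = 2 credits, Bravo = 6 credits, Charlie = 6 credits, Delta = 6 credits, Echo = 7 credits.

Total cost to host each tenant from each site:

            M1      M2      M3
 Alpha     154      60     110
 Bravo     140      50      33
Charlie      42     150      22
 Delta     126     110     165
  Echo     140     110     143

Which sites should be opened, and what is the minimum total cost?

Open Bravo and Charlie; minimum total cost 126.

For any fixed open set, each tenant goes to its cheapest open site; total = fixed + service.
{Bravo, Charlie}: M1→Charlie 42, M2→Bravo 50, M3→Charlie 22. Service 114; fixed 12; total 126.
{Alpha, Bravo, Charlie}: service 114 + fixed 14 = 128
{Alpha, Charlie}: M1→Charlie 42, M2→Alpha 60, M3→Charlie 22. Service 124; fixed 8; total 132.
{Alpha, Bravo, Charlie, Delta, Echo}: service 114 + fixed 27 = 141
No other subset beats 126.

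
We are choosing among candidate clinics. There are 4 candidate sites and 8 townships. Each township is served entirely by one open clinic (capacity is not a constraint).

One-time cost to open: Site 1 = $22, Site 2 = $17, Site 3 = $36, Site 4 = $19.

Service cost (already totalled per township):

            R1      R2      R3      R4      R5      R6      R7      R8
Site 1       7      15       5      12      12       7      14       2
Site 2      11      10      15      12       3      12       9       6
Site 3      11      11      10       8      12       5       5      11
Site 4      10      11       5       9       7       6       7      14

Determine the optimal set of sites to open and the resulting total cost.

Open Site 4 only; minimum total cost 88.

For any fixed open set, each township goes to its cheapest open site; total = fixed + service.
{Site 4}: R1→Site 4 10, R2→Site 4 11, R3→Site 4 5, R4→Site 4 9, R5→Site 4 7, R6→Site 4 6, R7→Site 4 7, R8→Site 4 14. Service 69; fixed 19; total 88.
{Site 2, Site 4}: service 56 + fixed 36 = 92
{Site 1, Site 2}: R1→Site 1 7, R2→Site 2 10, R3→Site 1 5, R4→Site 1 12, R5→Site 2 3, R6→Site 1 7, R7→Site 2 9, R8→Site 1 2. Service 55; fixed 39; total 94.
{Site 1, Site 2, Site 3, Site 4}: service 45 + fixed 94 = 139
(All 15 nonempty subsets were checked; Site 4 only is lowest.)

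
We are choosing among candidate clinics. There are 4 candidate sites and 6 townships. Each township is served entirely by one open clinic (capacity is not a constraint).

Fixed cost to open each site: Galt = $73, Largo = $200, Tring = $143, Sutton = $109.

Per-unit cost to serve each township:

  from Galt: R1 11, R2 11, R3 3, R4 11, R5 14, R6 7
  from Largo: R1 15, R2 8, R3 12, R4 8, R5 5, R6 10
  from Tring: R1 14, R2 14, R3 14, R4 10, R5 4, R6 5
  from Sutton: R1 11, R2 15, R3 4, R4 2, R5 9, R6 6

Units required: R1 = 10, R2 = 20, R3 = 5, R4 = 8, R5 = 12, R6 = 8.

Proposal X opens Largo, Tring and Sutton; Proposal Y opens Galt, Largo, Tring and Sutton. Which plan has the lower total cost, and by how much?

Proposal X: {Largo, Tring, Sutton}: R1→Sutton 11·10=110, R2→Largo 8·20=160, R3→Sutton 4·5=20, R4→Sutton 2·8=16, R5→Tring 4·12=48, R6→Tring 5·8=40. Service 394; fixed 452; total 846.
Proposal Y: {Galt, Largo, Tring, Sutton}: R1→Galt 11·10=110, R2→Largo 8·20=160, R3→Galt 3·5=15, R4→Sutton 2·8=16, R5→Tring 4·12=48, R6→Tring 5·8=40. Service 389; fixed 525; total 914.
Difference: |846 − 914| = 68.

Proposal X is cheaper by 68.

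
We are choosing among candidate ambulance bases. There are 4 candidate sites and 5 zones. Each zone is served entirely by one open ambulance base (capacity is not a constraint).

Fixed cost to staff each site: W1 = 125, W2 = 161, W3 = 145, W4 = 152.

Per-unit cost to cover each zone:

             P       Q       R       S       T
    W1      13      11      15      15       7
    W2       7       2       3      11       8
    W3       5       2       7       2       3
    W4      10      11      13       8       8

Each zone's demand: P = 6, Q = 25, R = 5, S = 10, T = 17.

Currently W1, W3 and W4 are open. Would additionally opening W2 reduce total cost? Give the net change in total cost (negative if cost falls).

No — net change +141 (cost rises by 141).

Current service cost with {W1, W3, W4}: 186.
Adding W2: each zone re-picks its cheapest; new service cost 166, saving 20.
Extra fixed cost: 161. Net change = 161 − 20 = 141.
(Totals: 608 → 749.)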